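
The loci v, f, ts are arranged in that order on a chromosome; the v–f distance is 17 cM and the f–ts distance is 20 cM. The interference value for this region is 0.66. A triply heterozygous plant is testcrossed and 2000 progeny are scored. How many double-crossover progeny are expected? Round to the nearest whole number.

23

Map distances give recombination frequencies of 0.170 and 0.200 for the two intervals.
With interference 0.66 (so coincidence = 0.34), expected double-crossover frequency = 0.170 × 0.200 × 0.34 = 0.01156.
Expected number = 0.01156 × 2000 = 23.12 ≈ 23.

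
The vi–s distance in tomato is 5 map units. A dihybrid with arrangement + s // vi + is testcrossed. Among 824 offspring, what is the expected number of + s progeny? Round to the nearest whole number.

391

A map distance of 5 map units corresponds to a recombination frequency of 0.050.
The F1 is + s / vi +, so + s is a parental gamete class with expected frequency (1 − r)/2 = 0.950/2 = 0.4750.
Expected number = 0.4750 × 824 = 391.40 ≈ 391.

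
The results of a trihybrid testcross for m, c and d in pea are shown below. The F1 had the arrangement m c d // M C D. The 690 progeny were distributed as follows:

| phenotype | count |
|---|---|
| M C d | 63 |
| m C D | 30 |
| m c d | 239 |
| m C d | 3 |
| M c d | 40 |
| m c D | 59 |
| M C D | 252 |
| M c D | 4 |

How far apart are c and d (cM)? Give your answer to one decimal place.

The two rarest classes, m C d and M c D, are the double crossovers. Comparing them with the parentals, only the c allele has switched, so c is the middle locus and the order is d – c – m.
Crossovers in the d–c interval produce the single-crossover classes m c D and M C d (59 + 63 = 122) plus the double crossovers (7).
RF(d–c) = (122 + 7) / 690 = 129/690 = 0.1870 → 18.7 cM.

18.7 cM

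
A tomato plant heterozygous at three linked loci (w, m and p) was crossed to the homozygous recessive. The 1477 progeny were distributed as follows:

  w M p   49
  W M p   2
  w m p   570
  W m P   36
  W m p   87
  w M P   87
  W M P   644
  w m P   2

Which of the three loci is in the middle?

The two most frequent reciprocal classes, w m p and W M P, are the parental types, so the F1 was w m p / W M P.
The two rarest classes, w m P and W M p, are the double crossovers. Comparing them with the parentals, only the p allele has switched, so p is the middle locus and the order is w – p – m.

p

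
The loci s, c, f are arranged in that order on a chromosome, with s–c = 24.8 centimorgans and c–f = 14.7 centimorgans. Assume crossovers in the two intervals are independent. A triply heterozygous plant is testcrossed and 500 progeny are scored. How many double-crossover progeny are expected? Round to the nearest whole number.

18

Map distances give recombination frequencies of 0.248 and 0.147 for the two intervals.
With no interference, expected double-crossover frequency = 0.248 × 0.147 = 0.03646.
Expected number = 0.03646 × 500 = 18.23 ≈ 18.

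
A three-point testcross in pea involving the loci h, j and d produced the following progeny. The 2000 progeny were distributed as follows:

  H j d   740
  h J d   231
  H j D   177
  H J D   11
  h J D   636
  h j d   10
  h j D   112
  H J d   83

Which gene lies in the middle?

h

The two most frequent reciprocal classes, H j d and h J D, are the parental types, so the F1 was H j d / h J D.
The two rarest classes, h j d and H J D, are the double crossovers. Comparing them with the parentals, only the h allele has switched, so h is the middle locus and the order is j – h – d.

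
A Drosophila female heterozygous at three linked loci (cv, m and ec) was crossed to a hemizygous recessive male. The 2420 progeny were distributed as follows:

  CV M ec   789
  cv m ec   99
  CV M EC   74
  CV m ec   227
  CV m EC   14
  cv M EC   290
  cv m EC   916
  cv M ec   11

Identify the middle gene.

The two most frequent reciprocal classes, cv m EC and CV M ec, are the parental types, so the F1 was cv m EC / CV M ec.
The two rarest classes, CV m EC and cv M ec, are the double crossovers. Comparing them with the parentals, only the cv allele has switched, so cv is the middle locus and the order is ec – cv – m.

cv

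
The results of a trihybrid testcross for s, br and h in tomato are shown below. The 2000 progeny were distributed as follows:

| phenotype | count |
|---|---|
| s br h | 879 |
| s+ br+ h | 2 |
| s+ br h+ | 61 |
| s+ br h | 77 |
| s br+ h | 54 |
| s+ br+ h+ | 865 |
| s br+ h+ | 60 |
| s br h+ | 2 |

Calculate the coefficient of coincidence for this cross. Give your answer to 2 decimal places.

The two most frequent reciprocal classes, s+ br+ h+ and s br h, are the parental types, so the F1 was s+ br+ h+ / s br h.
The two rarest classes, s+ br+ h and s br h+, are the double crossovers. Comparing them with the parentals, only the h allele has switched, so h is the middle locus and the order is s – h – br.
s–h: (137 + 4)/2000 = 0.0705; h–br: (115 + 4)/2000 = 0.0595.
Expected DCO frequency = 0.0705 × 0.0595 ≈ 0.00419; observed = 4/2000 ≈ 0.00200.
Coefficient of coincidence = 0.00200/0.00419 ≈ 0.48.

0.48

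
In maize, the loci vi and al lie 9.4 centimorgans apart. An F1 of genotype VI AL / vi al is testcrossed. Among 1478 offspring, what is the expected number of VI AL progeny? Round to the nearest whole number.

670

A map distance of 9.4 centimorgans corresponds to a recombination frequency of 0.094.
The F1 is VI AL / vi al, so VI AL is a parental gamete class with expected frequency (1 − r)/2 = 0.906/2 = 0.4530.
Expected number = 0.4530 × 1478 = 669.53 ≈ 670.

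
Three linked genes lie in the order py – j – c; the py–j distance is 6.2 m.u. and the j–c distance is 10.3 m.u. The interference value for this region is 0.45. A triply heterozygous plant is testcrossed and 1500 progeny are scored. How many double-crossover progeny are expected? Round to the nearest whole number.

Map distances give recombination frequencies of 0.062 and 0.103 for the two intervals.
With interference 0.45 (so coincidence = 0.55), expected double-crossover frequency = 0.062 × 0.103 × 0.55 = 0.00351.
Expected number = 0.00351 × 1500 = 5.27 ≈ 5.

5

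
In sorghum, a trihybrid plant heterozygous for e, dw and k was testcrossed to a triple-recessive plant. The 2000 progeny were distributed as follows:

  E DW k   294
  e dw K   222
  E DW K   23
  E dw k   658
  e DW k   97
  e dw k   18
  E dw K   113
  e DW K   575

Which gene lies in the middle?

e

The two most frequent reciprocal classes, e DW K and E dw k, are the parental types, so the F1 was e DW K / E dw k.
The two rarest classes, E DW K and e dw k, are the double crossovers. Comparing them with the parentals, only the e allele has switched, so e is the middle locus and the order is k – e – dw.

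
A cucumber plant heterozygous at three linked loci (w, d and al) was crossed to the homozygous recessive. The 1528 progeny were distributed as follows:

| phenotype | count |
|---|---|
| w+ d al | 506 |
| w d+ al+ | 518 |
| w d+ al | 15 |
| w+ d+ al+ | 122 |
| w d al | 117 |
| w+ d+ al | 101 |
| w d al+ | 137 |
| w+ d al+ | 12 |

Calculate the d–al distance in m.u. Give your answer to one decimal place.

The two most frequent reciprocal classes, w d+ al+ and w+ d al, are the parental types, so the F1 was w d+ al+ / w+ d al.
The two rarest classes, w d+ al and w+ d al+, are the double crossovers. Comparing them with the parentals, only the al allele has switched, so al is the middle locus and the order is w – al – d.
Crossovers in the al–d interval produce the single-crossover classes w d al+ and w+ d+ al (137 + 101 = 238) plus the double crossovers (27).
RF(al–d) = (238 + 27) / 1528 = 265/1528 = 0.1734 → 17.3 m.u.

17.3 m.u.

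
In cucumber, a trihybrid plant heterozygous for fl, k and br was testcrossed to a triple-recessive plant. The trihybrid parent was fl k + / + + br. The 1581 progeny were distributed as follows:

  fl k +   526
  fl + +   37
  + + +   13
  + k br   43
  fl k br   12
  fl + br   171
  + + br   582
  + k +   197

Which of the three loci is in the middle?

br

The two rarest classes, fl k br and + + +, are the double crossovers. Comparing them with the parentals, only the br allele has switched, so br is the middle locus and the order is fl – br – k.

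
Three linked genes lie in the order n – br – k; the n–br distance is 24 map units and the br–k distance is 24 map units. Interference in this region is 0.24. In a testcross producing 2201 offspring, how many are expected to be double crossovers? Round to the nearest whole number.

96

Map distances give recombination frequencies of 0.240 and 0.240 for the two intervals.
With interference 0.24 (so coincidence = 0.76), expected double-crossover frequency = 0.240 × 0.240 × 0.76 = 0.04378.
Expected number = 0.04378 × 2201 = 96.35 ≈ 96.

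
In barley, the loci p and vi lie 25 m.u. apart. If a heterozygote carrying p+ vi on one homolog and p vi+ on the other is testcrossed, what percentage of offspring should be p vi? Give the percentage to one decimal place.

A map distance of 25 m.u. corresponds to a recombination frequency of 0.250.
The F1 is p+ vi / p vi+, so p vi is a recombinant gamete class with expected frequency r/2 = 0.250/2 = 0.1250.
That is 0.1250 = 12.5% of the progeny.

12.5%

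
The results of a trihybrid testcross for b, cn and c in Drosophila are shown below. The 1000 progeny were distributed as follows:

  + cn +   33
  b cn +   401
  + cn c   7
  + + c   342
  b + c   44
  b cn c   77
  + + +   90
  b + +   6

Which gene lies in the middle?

The two most frequent reciprocal classes, + + c and b cn +, are the parental types, so the F1 was + + c / b cn +.
The two rarest classes, + cn c and b + +, are the double crossovers. Comparing them with the parentals, only the cn allele has switched, so cn is the middle locus and the order is b – cn – c.

cn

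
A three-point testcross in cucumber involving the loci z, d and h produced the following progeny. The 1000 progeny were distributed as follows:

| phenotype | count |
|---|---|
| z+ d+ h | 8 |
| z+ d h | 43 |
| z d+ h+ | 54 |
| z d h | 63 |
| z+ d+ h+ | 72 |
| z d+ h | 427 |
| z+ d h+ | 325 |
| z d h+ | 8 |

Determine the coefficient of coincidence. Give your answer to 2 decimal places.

The two most frequent reciprocal classes, z+ d h+ and z d+ h, are the parental types, so the F1 was z+ d h+ / z d+ h.
The two rarest classes, z d h+ and z+ d+ h, are the double crossovers. Comparing them with the parentals, only the z allele has switched, so z is the middle locus and the order is d – z – h.
d–z: (135 + 16)/1000 = 0.1510; z–h: (97 + 16)/1000 = 0.1130.
Expected DCO frequency = 0.1510 × 0.1130 ≈ 0.01706; observed = 16/1000 ≈ 0.01600.
Coefficient of coincidence = 0.01600/0.01706 ≈ 0.94.

0.94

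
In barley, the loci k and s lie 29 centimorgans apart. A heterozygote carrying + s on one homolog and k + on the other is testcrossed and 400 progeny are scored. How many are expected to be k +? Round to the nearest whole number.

142

A map distance of 29 centimorgans corresponds to a recombination frequency of 0.290.
The F1 is + s / k +, so k + is a parental gamete class with expected frequency (1 − r)/2 = 0.710/2 = 0.3550.
Expected number = 0.3550 × 400 = 142.00 ≈ 142.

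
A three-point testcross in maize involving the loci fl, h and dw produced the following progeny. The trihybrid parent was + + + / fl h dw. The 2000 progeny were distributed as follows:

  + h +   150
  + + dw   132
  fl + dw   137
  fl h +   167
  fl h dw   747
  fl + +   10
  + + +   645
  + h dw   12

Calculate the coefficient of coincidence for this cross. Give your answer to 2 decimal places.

The two rarest classes, fl + + and + h dw, are the double crossovers. Comparing them with the parentals, only the fl allele has switched, so fl is the middle locus and the order is dw – fl – h.
dw–fl: (299 + 22)/2000 = 0.1605; fl–h: (287 + 22)/2000 = 0.1545.
Expected DCO frequency = 0.1605 × 0.1545 ≈ 0.02480; observed = 22/2000 ≈ 0.01100.
Coefficient of coincidence = 0.01100/0.02480 ≈ 0.44.

0.44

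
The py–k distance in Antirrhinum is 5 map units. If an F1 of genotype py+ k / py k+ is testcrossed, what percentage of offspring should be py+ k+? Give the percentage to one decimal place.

A map distance of 5 map units corresponds to a recombination frequency of 0.050.
The F1 is py+ k / py k+, so py+ k+ is a recombinant gamete class with expected frequency r/2 = 0.050/2 = 0.0250.
That is 0.0250 = 2.5% of the progeny.

2.5%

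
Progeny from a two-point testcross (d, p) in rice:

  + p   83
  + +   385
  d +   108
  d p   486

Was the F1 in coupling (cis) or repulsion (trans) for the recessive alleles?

The two most frequent classes are + + (385) and d p (486); these are the parental (non-recombinant) types.
So the F1 carried + + on one chromosome and d p on the other — the recessive alleles are on the same chromosome (cis / coupling).

cis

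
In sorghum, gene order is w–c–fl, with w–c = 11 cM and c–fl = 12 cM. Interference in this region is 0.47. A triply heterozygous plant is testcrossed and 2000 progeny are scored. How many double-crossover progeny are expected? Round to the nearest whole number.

14

Map distances give recombination frequencies of 0.110 and 0.120 for the two intervals.
With interference 0.47 (so coincidence = 0.53), expected double-crossover frequency = 0.110 × 0.120 × 0.53 = 0.00700.
Expected number = 0.00700 × 2000 = 13.99 ≈ 14.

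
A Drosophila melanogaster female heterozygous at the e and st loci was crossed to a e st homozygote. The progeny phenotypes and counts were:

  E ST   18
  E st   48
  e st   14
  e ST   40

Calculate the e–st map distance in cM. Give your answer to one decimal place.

26.7 cM

The two most frequent classes, E st (48) and e ST (40), are the parental types, so the F1 was E st / e ST.
The recombinant classes are E ST and e st: 18 + 14 = 32.
Recombination frequency = 32/120 = 0.2667 ≈ 26.7%, i.e. 26.7 cM.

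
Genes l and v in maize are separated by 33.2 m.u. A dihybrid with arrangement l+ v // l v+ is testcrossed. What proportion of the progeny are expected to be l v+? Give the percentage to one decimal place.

A map distance of 33.2 m.u. corresponds to a recombination frequency of 0.332.
The F1 is l+ v / l v+, so l v+ is a parental gamete class with expected frequency (1 − r)/2 = 0.668/2 = 0.3340.
That is 0.3340 = 33.4% of the progeny.

33.4%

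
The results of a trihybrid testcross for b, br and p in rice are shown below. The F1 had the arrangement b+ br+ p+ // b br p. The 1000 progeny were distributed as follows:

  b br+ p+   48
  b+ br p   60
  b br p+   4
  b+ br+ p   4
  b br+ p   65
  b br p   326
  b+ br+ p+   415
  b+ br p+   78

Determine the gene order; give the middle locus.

The two rarest classes, b+ br+ p and b br p+, are the double crossovers. Comparing them with the parentals, only the p allele has switched, so p is the middle locus and the order is br – p – b.

p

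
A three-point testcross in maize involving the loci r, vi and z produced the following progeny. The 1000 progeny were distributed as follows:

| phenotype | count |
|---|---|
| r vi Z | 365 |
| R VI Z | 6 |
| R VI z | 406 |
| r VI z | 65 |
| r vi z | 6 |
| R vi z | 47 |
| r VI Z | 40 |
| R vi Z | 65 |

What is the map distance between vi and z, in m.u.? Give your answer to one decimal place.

The two most frequent reciprocal classes, r vi Z and R VI z, are the parental types, so the F1 was r vi Z / R VI z.
The two rarest classes, r vi z and R VI Z, are the double crossovers. Comparing them with the parentals, only the z allele has switched, so z is the middle locus and the order is r – z – vi.
Crossovers in the z–vi interval produce the single-crossover classes r VI Z and R vi z (40 + 47 = 87) plus the double crossovers (12).
RF(z–vi) = (87 + 12) / 1000 = 99/1000 = 0.0990 → 9.9 m.u.

9.9 m.u.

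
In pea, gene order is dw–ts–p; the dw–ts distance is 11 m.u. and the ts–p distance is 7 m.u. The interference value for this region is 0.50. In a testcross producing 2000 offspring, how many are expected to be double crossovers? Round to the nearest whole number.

Map distances give recombination frequencies of 0.110 and 0.070 for the two intervals.
With interference 0.50 (so coincidence = 0.50), expected double-crossover frequency = 0.110 × 0.070 × 0.50 = 0.00385.
Expected number = 0.00385 × 2000 = 7.70 ≈ 8.

8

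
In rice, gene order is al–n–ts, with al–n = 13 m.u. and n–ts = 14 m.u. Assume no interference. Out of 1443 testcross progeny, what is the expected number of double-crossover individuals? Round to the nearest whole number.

26

Map distances give recombination frequencies of 0.130 and 0.140 for the two intervals.
With no interference, expected double-crossover frequency = 0.130 × 0.140 = 0.01820.
Expected number = 0.01820 × 1443 = 26.26 ≈ 26.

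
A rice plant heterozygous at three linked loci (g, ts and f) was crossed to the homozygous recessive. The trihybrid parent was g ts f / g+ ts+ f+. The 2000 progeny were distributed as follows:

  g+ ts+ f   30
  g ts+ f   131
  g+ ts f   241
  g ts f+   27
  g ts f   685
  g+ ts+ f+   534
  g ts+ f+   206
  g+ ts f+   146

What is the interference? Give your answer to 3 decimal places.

The two rarest classes, g ts f+ and g+ ts+ f, are the double crossovers. Comparing them with the parentals, only the f allele has switched, so f is the middle locus and the order is ts – f – g.
ts–f: (277 + 57)/2000 = 0.1670; f–g: (447 + 57)/2000 = 0.2520.
Expected DCO frequency = 0.1670 × 0.2520 ≈ 0.04208; observed = 57/2000 ≈ 0.02850.
Coefficient of coincidence = 0.02850/0.04208 ≈ 0.677; interference = 1 − 0.677 = 0.323.

0.323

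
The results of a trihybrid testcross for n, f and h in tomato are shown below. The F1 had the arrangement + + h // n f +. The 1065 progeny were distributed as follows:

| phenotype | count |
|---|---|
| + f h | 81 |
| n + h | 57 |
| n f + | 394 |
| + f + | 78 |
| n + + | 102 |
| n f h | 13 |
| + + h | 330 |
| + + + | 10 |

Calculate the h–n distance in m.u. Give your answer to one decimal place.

The two rarest classes, + + + and n f h, are the double crossovers. Comparing them with the parentals, only the h allele has switched, so h is the middle locus and the order is n – h – f.
Crossovers in the n–h interval produce the single-crossover classes n + h and + f + (57 + 78 = 135) plus the double crossovers (23).
RF(n–h) = (135 + 23) / 1065 = 158/1065 = 0.1484 → 14.8 m.u.

14.8 m.u.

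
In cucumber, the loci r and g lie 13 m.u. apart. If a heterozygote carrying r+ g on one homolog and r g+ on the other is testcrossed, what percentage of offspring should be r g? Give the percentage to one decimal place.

6.5%

A map distance of 13 m.u. corresponds to a recombination frequency of 0.130.
The F1 is r+ g / r g+, so r g is a recombinant gamete class with expected frequency r/2 = 0.130/2 = 0.0650.
That is 0.0650 = 6.5% of the progeny.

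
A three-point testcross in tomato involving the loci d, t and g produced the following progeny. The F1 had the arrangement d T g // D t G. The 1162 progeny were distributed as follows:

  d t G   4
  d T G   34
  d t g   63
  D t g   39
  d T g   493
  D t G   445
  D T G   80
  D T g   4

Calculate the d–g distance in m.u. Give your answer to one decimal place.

The two rarest classes, D T g and d t G, are the double crossovers. Comparing them with the parentals, only the d allele has switched, so d is the middle locus and the order is t – d – g.
Crossovers in the d–g interval produce the single-crossover classes d T G and D t g (34 + 39 = 73) plus the double crossovers (8).
RF(d–g) = (73 + 8) / 1162 = 81/1162 = 0.0697 → 7.0 m.u.

7.0 m.u.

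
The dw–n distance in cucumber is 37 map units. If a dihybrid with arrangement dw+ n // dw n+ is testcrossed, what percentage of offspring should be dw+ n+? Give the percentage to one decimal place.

18.5%

A map distance of 37 map units corresponds to a recombination frequency of 0.370.
The F1 is dw+ n / dw n+, so dw+ n+ is a recombinant gamete class with expected frequency r/2 = 0.370/2 = 0.1850.
That is 0.1850 = 18.5% of the progeny.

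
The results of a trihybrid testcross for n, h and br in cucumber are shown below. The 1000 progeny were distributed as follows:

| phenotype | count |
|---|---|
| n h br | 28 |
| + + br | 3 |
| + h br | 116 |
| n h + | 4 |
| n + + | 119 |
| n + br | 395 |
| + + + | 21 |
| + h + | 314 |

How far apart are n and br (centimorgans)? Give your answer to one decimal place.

The two most frequent reciprocal classes, n + br and + h +, are the parental types, so the F1 was n + br / + h +.
The two rarest classes, + + br and n h +, are the double crossovers. Comparing them with the parentals, only the n allele has switched, so n is the middle locus and the order is h – n – br.
Crossovers in the n–br interval produce the single-crossover classes n + + and + h br (119 + 116 = 235) plus the double crossovers (7).
RF(n–br) = (235 + 7) / 1000 = 242/1000 = 0.2420 → 24.2 centimorgans.

24.2 centimorgans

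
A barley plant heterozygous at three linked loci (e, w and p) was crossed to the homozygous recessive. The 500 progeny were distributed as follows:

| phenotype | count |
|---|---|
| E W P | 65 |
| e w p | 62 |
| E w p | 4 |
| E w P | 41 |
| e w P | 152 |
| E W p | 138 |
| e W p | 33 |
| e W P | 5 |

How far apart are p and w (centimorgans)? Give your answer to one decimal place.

The two most frequent reciprocal classes, e w P and E W p, are the parental types, so the F1 was e w P / E W p.
The two rarest classes, e W P and E w p, are the double crossovers. Comparing them with the parentals, only the w allele has switched, so w is the middle locus and the order is e – w – p.
Crossovers in the w–p interval produce the single-crossover classes e w p and E W P (62 + 65 = 127) plus the double crossovers (9).
RF(w–p) = (127 + 9) / 500 = 136/500 = 0.2720 → 27.2 centimorgans.

27.2 centimorgans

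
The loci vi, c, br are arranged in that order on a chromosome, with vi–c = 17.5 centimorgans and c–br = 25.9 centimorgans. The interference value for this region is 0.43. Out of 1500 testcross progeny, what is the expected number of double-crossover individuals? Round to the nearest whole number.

Map distances give recombination frequencies of 0.175 and 0.259 for the two intervals.
With interference 0.43 (so coincidence = 0.57), expected double-crossover frequency = 0.175 × 0.259 × 0.57 = 0.02584.
Expected number = 0.02584 × 1500 = 38.75 ≈ 39.

39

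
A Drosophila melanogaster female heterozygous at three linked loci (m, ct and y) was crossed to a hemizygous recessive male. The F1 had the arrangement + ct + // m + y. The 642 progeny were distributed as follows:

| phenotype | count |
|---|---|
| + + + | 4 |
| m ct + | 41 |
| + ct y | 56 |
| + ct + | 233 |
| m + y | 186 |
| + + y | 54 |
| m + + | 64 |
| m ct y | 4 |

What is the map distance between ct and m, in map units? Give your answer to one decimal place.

The two rarest classes, + + + and m ct y, are the double crossovers. Comparing them with the parentals, only the ct allele has switched, so ct is the middle locus and the order is y – ct – m.
Crossovers in the ct–m interval produce the single-crossover classes m ct + and + + y (41 + 54 = 95) plus the double crossovers (8).
RF(ct–m) = (95 + 8) / 642 = 103/642 = 0.1604 → 16.0 map units.

16.0 map units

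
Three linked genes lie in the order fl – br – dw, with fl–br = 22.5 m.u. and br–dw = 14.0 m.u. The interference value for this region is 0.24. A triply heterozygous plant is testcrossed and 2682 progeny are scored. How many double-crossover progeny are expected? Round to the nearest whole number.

64

Map distances give recombination frequencies of 0.225 and 0.140 for the two intervals.
With interference 0.24 (so coincidence = 0.76), expected double-crossover frequency = 0.225 × 0.140 × 0.76 = 0.02394.
Expected number = 0.02394 × 2682 = 64.21 ≈ 64.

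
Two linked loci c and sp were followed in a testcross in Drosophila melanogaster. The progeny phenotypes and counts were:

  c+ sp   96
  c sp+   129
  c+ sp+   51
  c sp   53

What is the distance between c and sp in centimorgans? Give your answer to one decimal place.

31.6 centimorgans

The two most frequent classes, c+ sp (96) and c sp+ (129), are the parental types, so the F1 was c+ sp / c sp+.
The recombinant classes are c+ sp+ and c sp: 51 + 53 = 104.
Recombination frequency = 104/329 = 0.3161 ≈ 31.6%, i.e. 31.6 centimorgans.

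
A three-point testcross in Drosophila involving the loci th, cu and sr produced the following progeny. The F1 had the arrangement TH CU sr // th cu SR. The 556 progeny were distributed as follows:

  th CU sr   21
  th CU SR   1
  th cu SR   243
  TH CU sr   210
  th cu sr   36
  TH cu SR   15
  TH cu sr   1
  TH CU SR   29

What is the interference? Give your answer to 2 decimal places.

The two rarest classes, TH cu sr and th CU SR, are the double crossovers. Comparing them with the parentals, only the cu allele has switched, so cu is the middle locus and the order is sr – cu – th.
sr–cu: (65 + 2)/556 = 0.1205; cu–th: (36 + 2)/556 = 0.0683.
Expected DCO frequency = 0.1205 × 0.0683 ≈ 0.00823; observed = 2/556 ≈ 0.00360.
Coefficient of coincidence = 0.00360/0.00823 ≈ 0.44; interference = 1 − 0.44 = 0.56.

0.56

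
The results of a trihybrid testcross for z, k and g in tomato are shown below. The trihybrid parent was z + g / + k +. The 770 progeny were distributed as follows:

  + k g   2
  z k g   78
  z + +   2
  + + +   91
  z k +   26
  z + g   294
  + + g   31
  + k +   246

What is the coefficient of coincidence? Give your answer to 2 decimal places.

The two rarest classes, z + + and + k g, are the double crossovers. Comparing them with the parentals, only the g allele has switched, so g is the middle locus and the order is k – g – z.
k–g: (169 + 4)/770 = 0.2247; g–z: (57 + 4)/770 = 0.0792.
Expected DCO frequency = 0.2247 × 0.0792 ≈ 0.01780; observed = 4/770 ≈ 0.00519.
Coefficient of coincidence = 0.00519/0.01780 ≈ 0.29.

0.29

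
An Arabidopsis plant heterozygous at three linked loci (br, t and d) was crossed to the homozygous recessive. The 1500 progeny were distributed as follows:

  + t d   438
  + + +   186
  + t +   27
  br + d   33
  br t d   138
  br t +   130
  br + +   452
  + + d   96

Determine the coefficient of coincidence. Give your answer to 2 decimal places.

0.82

The two most frequent reciprocal classes, + t d and br + +, are the parental types, so the F1 was + t d / br + +.
The two rarest classes, + t + and br + d, are the double crossovers. Comparing them with the parentals, only the d allele has switched, so d is the middle locus and the order is t – d – br.
t–d: (226 + 60)/1500 = 0.1907; d–br: (324 + 60)/1500 = 0.2560.
Expected DCO frequency = 0.1907 × 0.2560 ≈ 0.04882; observed = 60/1500 ≈ 0.04000.
Coefficient of coincidence = 0.04000/0.04882 ≈ 0.82.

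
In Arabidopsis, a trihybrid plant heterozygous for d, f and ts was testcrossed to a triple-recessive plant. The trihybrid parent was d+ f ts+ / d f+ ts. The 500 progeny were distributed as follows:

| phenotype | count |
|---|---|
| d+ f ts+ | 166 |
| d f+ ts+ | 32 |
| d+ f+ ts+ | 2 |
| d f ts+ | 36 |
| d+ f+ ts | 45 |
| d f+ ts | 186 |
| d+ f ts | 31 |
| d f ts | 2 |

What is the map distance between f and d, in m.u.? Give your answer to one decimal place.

The two rarest classes, d+ f+ ts+ and d f ts, are the double crossovers. Comparing them with the parentals, only the f allele has switched, so f is the middle locus and the order is d – f – ts.
Crossovers in the d–f interval produce the single-crossover classes d f ts+ and d+ f+ ts (36 + 45 = 81) plus the double crossovers (4).
RF(d–f) = (81 + 4) / 500 = 85/500 = 0.1700 → 17.0 m.u.

17.0 m.u.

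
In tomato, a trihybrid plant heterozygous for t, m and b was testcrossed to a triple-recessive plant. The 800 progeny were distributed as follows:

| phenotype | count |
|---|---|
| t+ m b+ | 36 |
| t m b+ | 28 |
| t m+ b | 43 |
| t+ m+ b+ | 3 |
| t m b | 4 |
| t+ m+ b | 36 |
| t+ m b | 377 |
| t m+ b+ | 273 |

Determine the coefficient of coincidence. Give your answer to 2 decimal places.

0.92

The two most frequent reciprocal classes, t+ m b and t m+ b+, are the parental types, so the F1 was t+ m b / t m+ b+.
The two rarest classes, t m b and t+ m+ b+, are the double crossovers. Comparing them with the parentals, only the t allele has switched, so t is the middle locus and the order is b – t – m.
b–t: (79 + 7)/800 = 0.1075; t–m: (64 + 7)/800 = 0.0887.
Expected DCO frequency = 0.1075 × 0.0887 ≈ 0.00954; observed = 7/800 ≈ 0.00875.
Coefficient of coincidence = 0.00875/0.00954 ≈ 0.92.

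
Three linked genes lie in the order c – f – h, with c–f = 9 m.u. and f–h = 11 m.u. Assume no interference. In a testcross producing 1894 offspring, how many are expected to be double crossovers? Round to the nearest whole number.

Map distances give recombination frequencies of 0.090 and 0.110 for the two intervals.
With no interference, expected double-crossover frequency = 0.090 × 0.110 = 0.00990.
Expected number = 0.00990 × 1894 = 18.75 ≈ 19.

19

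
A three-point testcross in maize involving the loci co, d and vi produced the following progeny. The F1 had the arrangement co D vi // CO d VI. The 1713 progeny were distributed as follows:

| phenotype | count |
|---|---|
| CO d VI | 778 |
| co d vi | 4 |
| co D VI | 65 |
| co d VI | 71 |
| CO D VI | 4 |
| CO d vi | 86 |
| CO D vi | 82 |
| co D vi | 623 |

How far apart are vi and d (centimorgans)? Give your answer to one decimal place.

9.3 centimorgans

The two rarest classes, co d vi and CO D VI, are the double crossovers. Comparing them with the parentals, only the d allele has switched, so d is the middle locus and the order is vi – d – co.
Crossovers in the vi–d interval produce the single-crossover classes co D VI and CO d vi (65 + 86 = 151) plus the double crossovers (8).
RF(vi–d) = (151 + 8) / 1713 = 159/1713 = 0.0928 → 9.3 centimorgans.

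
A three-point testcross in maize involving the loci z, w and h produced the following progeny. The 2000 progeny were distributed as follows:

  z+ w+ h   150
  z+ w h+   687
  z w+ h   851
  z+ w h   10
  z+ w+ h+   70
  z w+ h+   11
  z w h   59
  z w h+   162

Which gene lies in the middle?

h

The two most frequent reciprocal classes, z+ w h+ and z w+ h, are the parental types, so the F1 was z+ w h+ / z w+ h.
The two rarest classes, z+ w h and z w+ h+, are the double crossovers. Comparing them with the parentals, only the h allele has switched, so h is the middle locus and the order is w – h – z.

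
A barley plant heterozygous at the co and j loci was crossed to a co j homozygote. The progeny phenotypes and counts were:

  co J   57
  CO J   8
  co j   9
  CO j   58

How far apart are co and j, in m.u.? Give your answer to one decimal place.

The two most frequent classes, CO j (58) and co J (57), are the parental types, so the F1 was CO j / co J.
The recombinant classes are CO J and co j: 8 + 9 = 17.
Recombination frequency = 17/132 = 0.1288 ≈ 12.9%, i.e. 12.9 m.u.

12.9 m.u.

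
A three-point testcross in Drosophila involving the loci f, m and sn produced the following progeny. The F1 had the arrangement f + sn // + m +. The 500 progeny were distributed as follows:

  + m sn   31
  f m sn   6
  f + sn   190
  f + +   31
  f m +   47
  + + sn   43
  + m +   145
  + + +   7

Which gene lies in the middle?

The two rarest classes, f m sn and + + +, are the double crossovers. Comparing them with the parentals, only the m allele has switched, so m is the middle locus and the order is sn – m – f.

m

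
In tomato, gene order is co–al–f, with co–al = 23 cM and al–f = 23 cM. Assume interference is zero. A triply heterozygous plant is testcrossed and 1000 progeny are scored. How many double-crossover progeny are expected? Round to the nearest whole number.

Map distances give recombination frequencies of 0.230 and 0.230 for the two intervals.
With no interference, expected double-crossover frequency = 0.230 × 0.230 = 0.05290.
Expected number = 0.05290 × 1000 = 52.90 ≈ 53.

53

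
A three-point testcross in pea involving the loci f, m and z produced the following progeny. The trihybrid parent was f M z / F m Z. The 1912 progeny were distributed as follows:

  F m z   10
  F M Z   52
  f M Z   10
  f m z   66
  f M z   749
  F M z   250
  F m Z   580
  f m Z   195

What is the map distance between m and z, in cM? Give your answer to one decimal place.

The two rarest classes, f M Z and F m z, are the double crossovers. Comparing them with the parentals, only the z allele has switched, so z is the middle locus and the order is f – z – m.
Crossovers in the z–m interval produce the single-crossover classes f m z and F M Z (66 + 52 = 118) plus the double crossovers (20).
RF(z–m) = (118 + 20) / 1912 = 138/1912 = 0.0722 → 7.2 cM.

7.2 cM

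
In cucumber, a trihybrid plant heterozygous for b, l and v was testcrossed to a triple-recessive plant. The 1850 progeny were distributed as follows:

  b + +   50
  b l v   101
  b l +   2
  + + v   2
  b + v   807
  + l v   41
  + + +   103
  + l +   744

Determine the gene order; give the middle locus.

b

The two most frequent reciprocal classes, + l + and b + v, are the parental types, so the F1 was + l + / b + v.
The two rarest classes, b l + and + + v, are the double crossovers. Comparing them with the parentals, only the b allele has switched, so b is the middle locus and the order is v – b – l.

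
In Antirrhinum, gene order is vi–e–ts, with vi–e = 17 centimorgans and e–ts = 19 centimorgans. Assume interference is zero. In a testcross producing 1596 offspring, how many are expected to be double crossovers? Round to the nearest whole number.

Map distances give recombination frequencies of 0.170 and 0.190 for the two intervals.
With no interference, expected double-crossover frequency = 0.170 × 0.190 = 0.03230.
Expected number = 0.03230 × 1596 = 51.55 ≈ 52.

52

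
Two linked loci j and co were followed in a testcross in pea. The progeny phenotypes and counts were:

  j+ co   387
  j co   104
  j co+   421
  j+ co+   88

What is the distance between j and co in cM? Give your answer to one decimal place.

The two most frequent classes, j+ co (387) and j co+ (421), are the parental types, so the F1 was j+ co / j co+.
The recombinant classes are j+ co+ and j co: 88 + 104 = 192.
Recombination frequency = 192/1000 = 0.1920 ≈ 19.2%, i.e. 19.2 cM.

19.2 cM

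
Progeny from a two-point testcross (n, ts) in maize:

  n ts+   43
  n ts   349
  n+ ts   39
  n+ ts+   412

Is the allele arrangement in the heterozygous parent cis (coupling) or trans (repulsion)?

cis

The two most frequent classes are n+ ts+ (412) and n ts (349); these are the parental (non-recombinant) types.
So the F1 carried n+ ts+ on one chromosome and n ts on the other — the recessive alleles are on the same chromosome (cis / coupling).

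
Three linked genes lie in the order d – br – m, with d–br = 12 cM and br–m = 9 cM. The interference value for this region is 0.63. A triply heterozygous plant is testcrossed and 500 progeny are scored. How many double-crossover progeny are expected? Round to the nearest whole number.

2

Map distances give recombination frequencies of 0.120 and 0.090 for the two intervals.
With interference 0.63 (so coincidence = 0.37), expected double-crossover frequency = 0.120 × 0.090 × 0.37 = 0.00400.
Expected number = 0.00400 × 500 = 2.00 ≈ 2.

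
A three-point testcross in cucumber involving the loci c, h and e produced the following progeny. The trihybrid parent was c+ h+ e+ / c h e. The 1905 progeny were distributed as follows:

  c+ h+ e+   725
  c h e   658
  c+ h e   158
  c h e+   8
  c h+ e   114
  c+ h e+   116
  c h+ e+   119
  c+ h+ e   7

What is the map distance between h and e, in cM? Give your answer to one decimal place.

12.9 cM

The two rarest classes, c+ h+ e and c h e+, are the double crossovers. Comparing them with the parentals, only the e allele has switched, so e is the middle locus and the order is c – e – h.
Crossovers in the e–h interval produce the single-crossover classes c+ h e+ and c h+ e (116 + 114 = 230) plus the double crossovers (15).
RF(e–h) = (230 + 15) / 1905 = 245/1905 = 0.1286 → 12.9 cM.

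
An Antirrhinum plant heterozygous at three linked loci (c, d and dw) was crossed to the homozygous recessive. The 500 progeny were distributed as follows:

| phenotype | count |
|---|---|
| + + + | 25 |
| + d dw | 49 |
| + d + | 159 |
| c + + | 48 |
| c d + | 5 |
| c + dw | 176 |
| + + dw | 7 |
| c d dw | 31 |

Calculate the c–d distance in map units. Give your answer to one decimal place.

The two most frequent reciprocal classes, c + dw and + d +, are the parental types, so the F1 was c + dw / + d +.
The two rarest classes, + + dw and c d +, are the double crossovers. Comparing them with the parentals, only the c allele has switched, so c is the middle locus and the order is d – c – dw.
Crossovers in the d–c interval produce the single-crossover classes c d dw and + + + (31 + 25 = 56) plus the double crossovers (12).
RF(d–c) = (56 + 12) / 500 = 68/500 = 0.1360 → 13.6 map units.

13.6 map units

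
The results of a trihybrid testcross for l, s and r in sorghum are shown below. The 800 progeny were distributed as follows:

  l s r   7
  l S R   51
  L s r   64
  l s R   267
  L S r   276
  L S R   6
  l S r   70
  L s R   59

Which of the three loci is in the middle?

r

The two most frequent reciprocal classes, l s R and L S r, are the parental types, so the F1 was l s R / L S r.
The two rarest classes, l s r and L S R, are the double crossovers. Comparing them with the parentals, only the r allele has switched, so r is the middle locus and the order is l – r – s.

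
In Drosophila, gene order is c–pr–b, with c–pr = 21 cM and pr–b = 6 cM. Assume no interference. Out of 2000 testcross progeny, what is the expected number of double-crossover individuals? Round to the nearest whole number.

Map distances give recombination frequencies of 0.210 and 0.060 for the two intervals.
With no interference, expected double-crossover frequency = 0.210 × 0.060 = 0.01260.
Expected number = 0.01260 × 2000 = 25.20 ≈ 25.

25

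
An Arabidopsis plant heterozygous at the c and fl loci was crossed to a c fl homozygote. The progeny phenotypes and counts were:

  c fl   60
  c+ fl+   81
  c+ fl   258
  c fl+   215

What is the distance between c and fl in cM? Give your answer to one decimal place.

The two most frequent classes, c+ fl (258) and c fl+ (215), are the parental types, so the F1 was c+ fl / c fl+.
The recombinant classes are c+ fl+ and c fl: 81 + 60 = 141.
Recombination frequency = 141/614 = 0.2296 ≈ 23.0%, i.e. 23.0 cM.

23.0 cM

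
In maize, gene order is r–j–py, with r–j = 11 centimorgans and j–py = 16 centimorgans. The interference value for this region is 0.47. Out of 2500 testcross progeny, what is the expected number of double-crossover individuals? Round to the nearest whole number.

23

Map distances give recombination frequencies of 0.110 and 0.160 for the two intervals.
With interference 0.47 (so coincidence = 0.53), expected double-crossover frequency = 0.110 × 0.160 × 0.53 = 0.00933.
Expected number = 0.00933 × 2500 = 23.32 ≈ 23.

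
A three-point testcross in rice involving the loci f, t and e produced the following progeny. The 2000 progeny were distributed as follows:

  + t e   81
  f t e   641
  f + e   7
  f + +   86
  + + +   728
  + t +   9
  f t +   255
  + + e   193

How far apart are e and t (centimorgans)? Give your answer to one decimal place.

23.2 centimorgans

The two most frequent reciprocal classes, f t e and + + +, are the parental types, so the F1 was f t e / + + +.
The two rarest classes, f + e and + t +, are the double crossovers. Comparing them with the parentals, only the t allele has switched, so t is the middle locus and the order is f – t – e.
Crossovers in the t–e interval produce the single-crossover classes f t + and + + e (255 + 193 = 448) plus the double crossovers (16).
RF(t–e) = (448 + 16) / 2000 = 464/2000 = 0.2320 → 23.2 centimorgans.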